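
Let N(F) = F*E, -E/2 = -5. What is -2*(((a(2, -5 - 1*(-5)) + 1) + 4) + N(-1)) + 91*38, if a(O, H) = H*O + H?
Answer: 3468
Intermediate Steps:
E = 10 (E = -2*(-5) = 10)
N(F) = 10*F (N(F) = F*10 = 10*F)
a(O, H) = H + H*O
-2*(((a(2, -5 - 1*(-5)) + 1) + 4) + N(-1)) + 91*38 = -2*((((-5 - 1*(-5))*(1 + 2) + 1) + 4) + 10*(-1)) + 91*38 = -2*((((-5 + 5)*3 + 1) + 4) - 10) + 3458 = -2*(((0*3 + 1) + 4) - 10) + 3458 = -2*(((0 + 1) + 4) - 10) + 3458 = -2*((1 + 4) - 10) + 3458 = -2*(5 - 10) + 3458 = -2*(-5) + 3458 = 10 + 3458 = 3468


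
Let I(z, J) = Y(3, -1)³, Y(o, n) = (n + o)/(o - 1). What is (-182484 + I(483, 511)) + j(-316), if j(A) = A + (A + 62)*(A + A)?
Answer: -22271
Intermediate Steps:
j(A) = A + 2*A*(62 + A) (j(A) = A + (62 + A)*(2*A) = A + 2*A*(62 + A))
Y(o, n) = (n + o)/(-1 + o)
I(z, J) = 1 (I(z, J) = ((-1 + 3)/(-1 + 3))³ = (2/2)³ = ((½)*2)³ = 1³ = 1)
(-182484 + I(483, 511)) + j(-316) = (-182484 + 1) - 316*(125 + 2*(-316)) = -182483 - 316*(125 - 632) = -182483 - 316*(-507) = -182483 + 160212 = -22271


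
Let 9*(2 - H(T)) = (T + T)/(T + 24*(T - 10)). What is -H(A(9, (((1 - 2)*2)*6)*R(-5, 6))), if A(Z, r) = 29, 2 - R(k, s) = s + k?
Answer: -8672/4365 ≈ -1.9867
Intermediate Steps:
R(k, s) = 2 - k - s (R(k, s) = 2 - (s + k) = 2 - (k + s) = 2 + (-k - s) = 2 - k - s)
H(T) = 2 - 2*T/(9*(-240 + 25*T)) (H(T) = 2 - (T + T)/(9*(T + 24*(T - 10))) = 2 - 2*T/(9*(T + 24*(-10 + T))) = 2 - 2*T/(9*(T + (-240 + 24*T))) = 2 - 2*T/(9*(-240 + 25*T)))
-H(A(9, (((1 - 2)*2)*6)*R(-5, 6))) = -32*(-135 + 14*29)/(45*(-48 + 5*29)) = -32*(-135 + 406)/(45*(-48 + 145)) = -32*271/(45*97) = -1*8672/4365 = -8672/4365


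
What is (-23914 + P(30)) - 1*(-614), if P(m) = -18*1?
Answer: -23318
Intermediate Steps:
P(m) = -18
(-23914 + P(30)) - 1*(-614) = (-23914 - 18) - 1*(-614) = -23932 + 614 = -23318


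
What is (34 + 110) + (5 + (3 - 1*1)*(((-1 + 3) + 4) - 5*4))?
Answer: 121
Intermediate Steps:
(34 + 110) + (5 + (3 - 1*1)*(((-1 + 3) + 4) - 5*4)) = 144 + (5 + (3 - 1)*((2 + 4) - 20)) = 144 + (5 + 2*(6 - 20)) = 144 + (5 + 2*(-14)) = 144 + (5 - 28) = 144 - 23 = 121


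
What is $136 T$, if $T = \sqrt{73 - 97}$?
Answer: $272 i \sqrt{6} \approx 666.26 i$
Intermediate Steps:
$T = 2 i \sqrt{6}$ ($T = \sqrt{-24} = 2 i \sqrt{6} \approx 4.899 i$)
$136 T = 136 \cdot 2 i \sqrt{6} = 272 i \sqrt{6}$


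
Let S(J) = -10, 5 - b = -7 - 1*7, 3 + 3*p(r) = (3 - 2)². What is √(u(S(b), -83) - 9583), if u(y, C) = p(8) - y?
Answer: I*√86163/3 ≈ 97.845*I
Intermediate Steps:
p(r) = -⅔ (p(r) = -1 + (3 - 2)²/3 = -1 + (⅓)*1² = -1 + (⅓)*1 = -1 + ⅓ = -⅔)
b = 19 (b = 5 - (-7 - 1*7) = 5 - (-7 - 7) = 5 - 1*(-14) = 5 + 14 = 19)
u(y, C) = -⅔ - y
√(u(S(b), -83) - 9583) = √((-⅔ - 1*(-10)) - 9583) = √((-⅔ + 10) - 9583) = √(28/3 - 9583) = √(-28721/3) = I*√86163/3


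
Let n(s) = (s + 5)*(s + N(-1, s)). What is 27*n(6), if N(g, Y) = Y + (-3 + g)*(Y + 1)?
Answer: -4752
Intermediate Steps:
N(g, Y) = Y + (1 + Y)*(-3 + g) (N(g, Y) = Y + (-3 + g)*(1 + Y) = Y + (1 + Y)*(-3 + g))
n(s) = (-4 - 2*s)*(5 + s) (n(s) = (s + 5)*(s + (-3 - 1 - 2*s + s*(-1))) = (5 + s)*(s + (-3 - 1 - 2*s - s)) = (5 + s)*(s + (-4 - 3*s)) = (5 + s)*(-4 - 2*s) = (-4 - 2*s)*(5 + s))
27*n(6) = 27*(-20 - 14*6 - 2*6²) = 27*(-20 - 84 - 2*36) = 27*(-20 - 84 - 72) = 27*(-176) = -4752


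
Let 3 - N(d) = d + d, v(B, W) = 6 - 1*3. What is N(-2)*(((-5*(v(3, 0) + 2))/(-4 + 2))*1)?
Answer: 175/2 ≈ 87.500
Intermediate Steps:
v(B, W) = 3 (v(B, W) = 6 - 3 = 3)
N(d) = 3 - 2*d (N(d) = 3 - (d + d) = 3 - 2*d)
N(-2)*(((-5*(v(3, 0) + 2))/(-4 + 2))*1) = (3 - 2*(-2))*(((-5*(3 + 2))/(-4 + 2))*1) = (3 + 4)*((-5*5/(-2))*1) = 7*(-25*(-½)*1) = 7*((25/2)*1) = 7*(25/2) = 175/2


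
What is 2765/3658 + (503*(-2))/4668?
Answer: 1153384/2134443 ≈ 0.54037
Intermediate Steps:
2765/3658 + (503*(-2))/4668 = 2765*(1/3658) - 1006*1/4668 = 2765/3658 - 503/2334 = 1153384/2134443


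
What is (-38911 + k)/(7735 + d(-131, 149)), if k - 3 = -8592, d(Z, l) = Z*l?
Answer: 11875/2946 ≈ 4.0309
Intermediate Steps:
k = -8589 (k = 3 - 8592 = -8589)
(-38911 + k)/(7735 + d(-131, 149)) = (-38911 - 8589)/(7735 - 131*149) = -47500/(7735 - 19519) = -47500/(-11784) = -47500*(-1/11784) = 11875/2946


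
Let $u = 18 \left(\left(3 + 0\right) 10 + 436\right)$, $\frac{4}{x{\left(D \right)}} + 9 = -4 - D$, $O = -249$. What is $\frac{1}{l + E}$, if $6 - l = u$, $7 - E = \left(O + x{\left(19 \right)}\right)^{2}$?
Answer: $- \frac{64}{4508049} \approx -1.4197 \cdot 10^{-5}$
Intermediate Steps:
$x{\left(D \right)} = \frac{4}{-13 - D}$ ($x{\left(D \right)} = \frac{4}{-9 - \left(4 + D\right)} = \frac{4}{-13 - D}$)
$u = 8388$ ($u = 18 \left(3 \cdot 10 + 436\right) = 18 \left(30 + 436\right) = 18 \cdot 466 = 8388$)
$E = - \frac{3971601}{64}$ ($E = 7 - \left(-249 - \frac{4}{13 + 19}\right)^{2} = 7 - \left(-249 - \frac{4}{32}\right)^{2} = 7 - \left(-249 - \frac{1}{8}\right)^{2} = 7 - \left(- \frac{1993}{8}\right)^{2} = 7 - \frac{3972049}{64} = - \frac{3971601}{64} \approx -62056.0$)
$l = -8382$ ($l = 6 - 8388 = -8382$)
$\frac{1}{l + E} = \frac{1}{-8382 - \frac{3971601}{64}} = \frac{1}{- \frac{4508049}{64}} = - \frac{64}{4508049}$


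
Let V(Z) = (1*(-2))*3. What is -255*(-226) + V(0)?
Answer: 57624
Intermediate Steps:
V(Z) = -6 (V(Z) = -2*3 = -6)
-255*(-226) + V(0) = -255*(-226) - 6 = 57630 - 6 = 57624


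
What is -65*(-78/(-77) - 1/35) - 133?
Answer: -15168/77 ≈ -196.99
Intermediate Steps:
-65*(-78/(-77) - 1/35) - 133 = -65*(-78*(-1/77) - 1*1/35) - 133 = -65*(78/77 - 1/35) - 133 = -65*379/385 - 133 = -4927/77 - 133 = -15168/77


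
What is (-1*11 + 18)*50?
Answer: 350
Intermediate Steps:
(-1*11 + 18)*50 = (-11 + 18)*50 = 7*50 = 350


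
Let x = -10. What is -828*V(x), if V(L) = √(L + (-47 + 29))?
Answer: -1656*I*√7 ≈ -4381.4*I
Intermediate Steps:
V(L) = √(-18 + L) (V(L) = √(L - 18) = √(-18 + L))
-828*V(x) = -828*√(-18 - 10) = -1656*I*√7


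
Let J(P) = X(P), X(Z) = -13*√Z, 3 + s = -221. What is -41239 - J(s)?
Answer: -41239 + 52*I*√14 ≈ -41239.0 + 194.57*I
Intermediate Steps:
s = -224 (s = -3 - 221 = -224)
J(P) = -13*√P
-41239 - J(s) = -41239 - (-13)*√(-224) = -41239 - (-13)*4*I*√14 = -41239 - (-52)*I*√14 = -41239 + 52*I*√14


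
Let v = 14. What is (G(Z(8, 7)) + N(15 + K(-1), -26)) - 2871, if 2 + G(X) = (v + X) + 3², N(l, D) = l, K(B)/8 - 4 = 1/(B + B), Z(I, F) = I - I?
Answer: -2807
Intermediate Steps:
Z(I, F) = 0
K(B) = 32 + 4/B (K(B) = 32 + 8/(B + B) = 32 + 8/((2*B)) = 32 + 8*(1/(2*B)) = 32 + 4/B)
G(X) = 21 + X (G(X) = -2 + ((14 + X) + 3²) = -2 + ((14 + X) + 9) = -2 + (23 + X) = 21 + X)
(G(Z(8, 7)) + N(15 + K(-1), -26)) - 2871 = ((21 + 0) + (15 + (32 + 4/(-1)))) - 2871 = (21 + (15 + (32 + 4*(-1)))) - 2871 = (21 + (15 + (32 - 4))) - 2871 = (21 + (15 + 28)) - 2871 = (21 + 43) - 2871 = 64 - 2871 = -2807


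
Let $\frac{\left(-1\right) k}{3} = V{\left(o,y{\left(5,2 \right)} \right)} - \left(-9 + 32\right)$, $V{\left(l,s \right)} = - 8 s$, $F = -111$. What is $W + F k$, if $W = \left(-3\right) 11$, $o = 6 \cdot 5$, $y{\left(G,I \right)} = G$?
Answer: $-21012$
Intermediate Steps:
$o = 30$
$k = 189$ ($k = - 3 \left(\left(-8\right) 5 - \left(-9 + 32\right)\right) = - 3 \left(-40 - 23\right) = \left(-3\right) \left(-63\right) = 189$)
$W = -33$
$W + F k = -33 - 20979 = -21012$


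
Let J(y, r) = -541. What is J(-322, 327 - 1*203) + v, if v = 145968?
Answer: 145427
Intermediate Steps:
J(-322, 327 - 1*203) + v = -541 + 145968 = 145427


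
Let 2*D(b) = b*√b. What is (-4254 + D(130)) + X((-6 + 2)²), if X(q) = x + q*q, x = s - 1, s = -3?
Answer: -4002 + 65*√130 ≈ -3260.9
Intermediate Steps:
x = -4 (x = -3 - 1 = -4)
D(b) = b^(3/2)/2 (D(b) = (b*√b)/2 = b^(3/2)/2)
X(q) = -4 + q² (X(q) = -4 + q*q = -4 + q²)
(-4254 + D(130)) + X((-6 + 2)²) = (-4254 + 130^(3/2)/2) + (-4 + ((-6 + 2)²)²) = (-4254 + (130*√130)/2) + (-4 + ((-4)²)²) = (-4254 + 65*√130) + (-4 + 16²) = (-4254 + 65*√130) + (-4 + 256) = (-4254 + 65*√130) + 252 = -4002 + 65*√130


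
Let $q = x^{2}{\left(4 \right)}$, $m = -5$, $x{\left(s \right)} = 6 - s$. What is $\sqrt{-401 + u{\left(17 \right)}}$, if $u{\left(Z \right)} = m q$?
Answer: $i \sqrt{421} \approx 20.518 i$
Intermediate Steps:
$q = 4$ ($q = \left(6 - 4\right)^{2} = 2^{2} = 4$)
$u{\left(Z \right)} = -20$ ($u{\left(Z \right)} = \left(-5\right) 4 = -20$)
$\sqrt{-401 + u{\left(17 \right)}} = \sqrt{-401 - 20} = \sqrt{-421} = i \sqrt{421}$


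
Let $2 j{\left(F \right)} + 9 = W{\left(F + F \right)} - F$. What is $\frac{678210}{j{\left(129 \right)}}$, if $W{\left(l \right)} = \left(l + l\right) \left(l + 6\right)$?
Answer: $\frac{6110}{613} \approx 9.9674$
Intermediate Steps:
$W{\left(l \right)} = 2 l \left(6 + l\right)$
$j{\left(F \right)} = - \frac{9}{2} - \frac{F}{2} + 2 F \left(6 + 2 F\right)$ ($j{\left(F \right)} = - \frac{9}{2} + \frac{2 \left(F + F\right) \left(6 + \left(F + F\right)\right) - F}{2} = - \frac{9}{2} + \frac{2 \cdot 2 F \left(6 + 2 F\right) - F}{2} = - \frac{9}{2} + \frac{4 F \left(6 + 2 F\right) - F}{2} = - \frac{9}{2} + \frac{- F + 4 F \left(6 + 2 F\right)}{2} = - \frac{9}{2} + \left(- \frac{F}{2} + 2 F \left(6 + 2 F\right)\right) = - \frac{9}{2} - \frac{F}{2} + 2 F \left(6 + 2 F\right)$)
$\frac{678210}{j{\left(129 \right)}} = \frac{678210}{- \frac{9}{2} - \frac{129}{2} + 4 \cdot 129 \left(3 + 129\right)} = \frac{678210}{- \frac{9}{2} - \frac{129}{2} + 4 \cdot 129 \cdot 132} = \frac{678210}{- \frac{9}{2} - \frac{129}{2} + 68112} = \frac{678210}{68043} = 678210 \cdot \frac{1}{68043} = \frac{6110}{613}$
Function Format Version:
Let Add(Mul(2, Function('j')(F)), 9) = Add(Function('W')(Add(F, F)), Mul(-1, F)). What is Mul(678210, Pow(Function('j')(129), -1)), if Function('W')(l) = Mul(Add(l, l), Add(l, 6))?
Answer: Rational(6110, 613) ≈ 9.9674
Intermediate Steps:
Function('W')(l) = Mul(2, l, Add(6, l)) (Function('W')(l) = Mul(Mul(2, l), Add(6, l)) = Mul(2, l, Add(6, l)))
Function('j')(F) = Add(Rational(-9, 2), Mul(Rational(-1, 2), F), Mul(2, F, Add(6, Mul(2, F)))) (Function('j')(F) = Add(Rational(-9, 2), Mul(Rational(1, 2), Add(Mul(2, Add(F, F), Add(6, Add(F, F))), Mul(-1, F)))) = Add(Rational(-9, 2), Mul(Rational(1, 2), Add(Mul(2, Mul(2, F), Add(6, Mul(2, F))), Mul(-1, F)))) = Add(Rational(-9, 2), Mul(Rational(1, 2), Add(Mul(4, F, Add(6, Mul(2, F))), Mul(-1, F)))) = Add(Rational(-9, 2), Mul(Rational(1, 2), Add(Mul(-1, F), Mul(4, F, Add(6, Mul(2, F)))))) = Add(Rational(-9, 2), Add(Mul(Rational(-1, 2), F), Mul(2, F, Add(6, Mul(2, F))))) = Add(Rational(-9, 2), Mul(Rational(-1, 2), F), Mul(2, F, Add(6, Mul(2, F)))))
Mul(678210, Pow(Function('j')(129), -1)) = Mul(678210, Pow(Add(Rational(-9, 2), Mul(Rational(-1, 2), 129), Mul(4, 129, Add(3, 129))), -1)) = Mul(678210, Pow(Add(Rational(-9, 2), Rational(-129, 2), Mul(4, 129, 132)), -1)) = Mul(678210, Pow(Add(Rational(-9, 2), Rational(-129, 2), 68112), -1)) = Mul(678210, Pow(68043, -1)) = Mul(678210, Rational(1, 68043)) = Rational(6110, 613)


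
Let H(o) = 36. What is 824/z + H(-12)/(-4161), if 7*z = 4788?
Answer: 14930/12483 ≈ 1.1960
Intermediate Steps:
z = 684 (z = (⅐)*4788 = 684)
824/z + H(-12)/(-4161) = 824/684 + 36/(-4161) = 824*(1/684) + 36*(-1/4161) = 206/171 - 12/1387 = 14930/12483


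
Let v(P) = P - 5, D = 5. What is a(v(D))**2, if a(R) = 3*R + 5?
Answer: 25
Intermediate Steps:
v(P) = -5 + P
a(R) = 5 + 3*R
a(v(D))**2 = (5 + 3*(-5 + 5))**2 = (5 + 3*0)**2 = (5 + 0)**2 = 5**2 = 25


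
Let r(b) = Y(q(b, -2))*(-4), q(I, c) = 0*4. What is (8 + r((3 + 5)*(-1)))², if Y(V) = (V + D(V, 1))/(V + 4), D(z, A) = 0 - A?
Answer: 81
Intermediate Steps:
q(I, c) = 0
D(z, A) = -A
Y(V) = (-1 + V)/(4 + V) (Y(V) = (V - 1*1)/(V + 4) = (V - 1)/(4 + V) = (-1 + V)/(4 + V))
r(b) = 1 (r(b) = ((-1 + 0)/(4 + 0))*(-4) = (-1/4)*(-4) = ((¼)*(-1))*(-4) = -¼*(-4) = 1)
(8 + r((3 + 5)*(-1)))² = (8 + 1)² = 9² = 81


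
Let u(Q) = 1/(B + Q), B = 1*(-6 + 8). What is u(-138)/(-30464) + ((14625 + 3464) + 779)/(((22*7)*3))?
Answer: 5583720481/136722432 ≈ 40.840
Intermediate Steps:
B = 2 (B = 1*2 = 2)
u(Q) = 1/(2 + Q)
u(-138)/(-30464) + ((14625 + 3464) + 779)/(((22*7)*3)) = 1/((2 - 138)*(-30464)) + ((14625 + 3464) + 779)/(((22*7)*3)) = -1/30464/(-136) + (18089 + 779)/((154*3)) = -1/136*(-1/30464) + 18868/462 = 1/4143104 + 18868*(1/462) = 1/4143104 + 9434/231 = 5583720481/136722432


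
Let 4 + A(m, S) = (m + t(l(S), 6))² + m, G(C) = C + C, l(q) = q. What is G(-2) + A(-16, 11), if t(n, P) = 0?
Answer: 232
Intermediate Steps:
G(C) = 2*C
A(m, S) = -4 + m + m² (A(m, S) = -4 + ((m + 0)² + m) = -4 + (m² + m) = -4 + (m + m²) = -4 + m + m²)
G(-2) + A(-16, 11) = 2*(-2) + (-4 - 16 + (-16)²) = -4 + (-4 - 16 + 256) = -4 + 236 = 232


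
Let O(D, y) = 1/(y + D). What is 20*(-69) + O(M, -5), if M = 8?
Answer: -4139/3 ≈ -1379.7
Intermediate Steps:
O(D, y) = 1/(D + y)
20*(-69) + O(M, -5) = 20*(-69) + 1/(8 - 5) = -1380 + 1/3 = -4139/3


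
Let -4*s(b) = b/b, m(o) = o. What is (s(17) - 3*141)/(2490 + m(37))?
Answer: -1693/10108 ≈ -0.16749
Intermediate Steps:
s(b) = -¼ (s(b) = -b/(4*b) = -¼*1 = -¼)
(s(17) - 3*141)/(2490 + m(37)) = (-¼ - 3*141)/(2490 + 37) = (-¼ - 423)/2527 = -1693/4*1/2527 = -1693/10108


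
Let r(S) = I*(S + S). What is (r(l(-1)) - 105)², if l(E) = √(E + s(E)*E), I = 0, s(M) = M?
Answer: 11025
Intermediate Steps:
l(E) = √(E + E²) (l(E) = √(E + E*E) = √(E + E²))
r(S) = 0 (r(S) = 0*(S + S) = 0*(2*S) = 0)
(r(l(-1)) - 105)² = (0 - 105)² = (-105)² = 11025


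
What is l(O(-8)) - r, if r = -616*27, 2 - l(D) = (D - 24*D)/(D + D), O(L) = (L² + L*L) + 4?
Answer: 33291/2 ≈ 16646.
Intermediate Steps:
O(L) = 4 + 2*L² (O(L) = (L² + L²) + 4 = 2*L² + 4 = 4 + 2*L²)
l(D) = 27/2 (l(D) = 2 - (D - 24*D)/(D + D) = 2 - (-23*D)/(2*D) = 2 - (-23*D)*1/(2*D) = 2 - 1*(-23/2) = 2 + 23/2 = 27/2)
r = -16632
l(O(-8)) - r = 27/2 - 1*(-16632) = 27/2 + 16632 = 33291/2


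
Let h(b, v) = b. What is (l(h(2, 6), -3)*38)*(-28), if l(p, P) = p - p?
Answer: 0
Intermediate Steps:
l(p, P) = 0
(l(h(2, 6), -3)*38)*(-28) = (0*38)*(-28) = 0*(-28) = 0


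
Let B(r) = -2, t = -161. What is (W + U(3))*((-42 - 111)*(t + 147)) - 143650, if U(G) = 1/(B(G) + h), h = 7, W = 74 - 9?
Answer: -19958/5 ≈ -3991.6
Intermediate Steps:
W = 65
U(G) = ⅕ (U(G) = 1/(-2 + 7) = 1/5 = ⅕)
(W + U(3))*((-42 - 111)*(t + 147)) - 143650 = (65 + ⅕)*((-42 - 111)*(-161 + 147)) - 143650 = 326*(-153*(-14))/5 - 143650 = (326/5)*2142 - 143650 = 698292/5 - 143650 = -19958/5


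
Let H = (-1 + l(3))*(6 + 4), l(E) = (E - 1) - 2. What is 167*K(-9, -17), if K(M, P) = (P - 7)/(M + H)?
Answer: 4008/19 ≈ 210.95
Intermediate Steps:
l(E) = -3 + E (l(E) = (-1 + E) - 2 = -3 + E)
H = -10 (H = (-1 + (-3 + 3))*(6 + 4) = (-1 + 0)*10 = -1*10 = -10)
K(M, P) = (-7 + P)/(-10 + M) (K(M, P) = (P - 7)/(M - 10) = (-7 + P)/(-10 + M))
167*K(-9, -17) = 167*((-7 - 17)/(-10 - 9)) = 167*(-24/(-19)) = 167*(-1/19*(-24)) = 167*(24/19) = 4008/19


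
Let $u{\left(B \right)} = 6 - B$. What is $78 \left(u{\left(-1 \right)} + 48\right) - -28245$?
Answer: $32535$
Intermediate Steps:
$78 \left(u{\left(-1 \right)} + 48\right) - -28245 = 78 \left(\left(6 - -1\right) + 48\right) - -28245 = 78 \left(\left(6 + 1\right) + 48\right) + 28245 = 78 \left(7 + 48\right) + 28245 = 78 \cdot 55 + 28245 = 4290 + 28245 = 32535$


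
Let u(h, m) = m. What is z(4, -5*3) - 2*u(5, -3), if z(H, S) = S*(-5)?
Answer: 81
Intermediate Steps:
z(H, S) = -5*S
z(4, -5*3) - 2*u(5, -3) = -(-25)*3 - 2*(-3) = -5*(-15) + 6 = 75 + 6 = 81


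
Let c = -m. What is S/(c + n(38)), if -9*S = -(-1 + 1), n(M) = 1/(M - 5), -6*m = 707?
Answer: 0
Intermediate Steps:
m = -707/6 (m = -⅙*707 = -707/6 ≈ -117.83)
c = 707/6 (c = -1*(-707/6) = 707/6 ≈ 117.83)
n(M) = 1/(-5 + M)
S = 0 (S = -(-1)*(-1 + 1)/9 = -(-1)*0/9 = -⅑*0 = 0)
S/(c + n(38)) = 0/(707/6 + 1/(-5 + 38)) = 0/(707/6 + 1/33) = 0/(2593/22) = 0*(22/2593) = 0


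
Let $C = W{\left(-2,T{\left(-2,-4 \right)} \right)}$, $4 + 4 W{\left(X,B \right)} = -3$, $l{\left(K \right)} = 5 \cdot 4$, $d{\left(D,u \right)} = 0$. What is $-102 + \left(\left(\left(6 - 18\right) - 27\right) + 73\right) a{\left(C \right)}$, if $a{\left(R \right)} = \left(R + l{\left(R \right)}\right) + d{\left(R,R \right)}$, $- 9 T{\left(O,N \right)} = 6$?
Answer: $\frac{1037}{2} \approx 518.5$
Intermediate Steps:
$l{\left(K \right)} = 20$
$T{\left(O,N \right)} = - \frac{2}{3}$ ($T{\left(O,N \right)} = \left(- \frac{1}{9}\right) 6 = - \frac{2}{3}$)
$W{\left(X,B \right)} = - \frac{7}{4}$ ($W{\left(X,B \right)} = -1 + \frac{1}{4} \left(-3\right) = -1 - \frac{3}{4} = - \frac{7}{4}$)
$C = - \frac{7}{4} \approx -1.75$
$a{\left(R \right)} = 20 + R$ ($a{\left(R \right)} = \left(R + 20\right) + 0 = \left(20 + R\right) + 0 = 20 + R$)
$-102 + \left(\left(\left(6 - 18\right) - 27\right) + 73\right) a{\left(C \right)} = -102 + \left(\left(\left(6 - 18\right) - 27\right) + 73\right) \left(20 - \frac{7}{4}\right) = -102 + \left(\left(\left(6 - 18\right) - 27\right) + 73\right) \frac{73}{4} = -102 + \left(\left(-12 - 27\right) + 73\right) \frac{73}{4} = -102 + \left(-39 + 73\right) \frac{73}{4} = -102 + 34 \cdot \frac{73}{4} = -102 + \frac{1241}{2} = \frac{1037}{2}$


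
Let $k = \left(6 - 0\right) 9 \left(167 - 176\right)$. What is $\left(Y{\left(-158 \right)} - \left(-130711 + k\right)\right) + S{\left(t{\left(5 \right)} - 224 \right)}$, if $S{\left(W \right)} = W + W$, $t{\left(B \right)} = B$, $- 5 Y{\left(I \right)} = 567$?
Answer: $\frac{653228}{5} \approx 1.3065 \cdot 10^{5}$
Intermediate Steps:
$Y{\left(I \right)} = - \frac{567}{5}$ ($Y{\left(I \right)} = \left(- \frac{1}{5}\right) 567 = - \frac{567}{5}$)
$S{\left(W \right)} = 2 W$
$k = -486$ ($k = \left(6 + 0\right) 9 \left(-9\right) = 6 \cdot 9 \left(-9\right) = 54 \left(-9\right) = -486$)
$\left(Y{\left(-158 \right)} - \left(-130711 + k\right)\right) + S{\left(t{\left(5 \right)} - 224 \right)} = \left(- \frac{567}{5} + \left(130711 - -486\right)\right) + 2 \left(5 - 224\right) = \left(- \frac{567}{5} + \left(130711 + 486\right)\right) + 2 \left(-219\right) = \left(- \frac{567}{5} + 131197\right) - 438 = \frac{655418}{5} - 438 = \frac{653228}{5}$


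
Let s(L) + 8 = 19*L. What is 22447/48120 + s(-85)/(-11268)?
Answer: 3065107/5020520 ≈ 0.61052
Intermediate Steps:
s(L) = -8 + 19*L
22447/48120 + s(-85)/(-11268) = 22447/48120 + (-8 + 19*(-85))/(-11268) = 22447*(1/48120) + (-8 - 1615)*(-1/11268) = 22447/48120 - 1623*(-1/11268) = 22447/48120 + 541/3756 = 3065107/5020520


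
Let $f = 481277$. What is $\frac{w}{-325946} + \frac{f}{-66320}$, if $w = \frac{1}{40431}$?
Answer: $- \frac{3171211813333711}{436993181594160} \approx -7.2569$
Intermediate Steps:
$w = \frac{1}{40431} \approx 2.4733 \cdot 10^{-5}$
$\frac{w}{-325946} + \frac{f}{-66320} = \frac{1}{40431 \left(-325946\right)} + \frac{481277}{-66320} = \frac{1}{40431} \left(- \frac{1}{325946}\right) + 481277 \left(- \frac{1}{66320}\right) = - \frac{1}{13178322726} - \frac{481277}{66320} = - \frac{3171211813333711}{436993181594160}$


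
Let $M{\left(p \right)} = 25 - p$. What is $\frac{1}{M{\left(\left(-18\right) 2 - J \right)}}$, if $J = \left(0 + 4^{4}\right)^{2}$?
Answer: $\frac{1}{65597} \approx 1.5245 \cdot 10^{-5}$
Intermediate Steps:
$J = 65536$ ($J = \left(0 + 256\right)^{2} = 256^{2} = 65536$)
$\frac{1}{M{\left(\left(-18\right) 2 - J \right)}} = \frac{1}{25 - \left(\left(-18\right) 2 - 65536\right)} = \frac{1}{25 - \left(-36 - 65536\right)} = \frac{1}{25 - -65572} = \frac{1}{25 + 65572} = \frac{1}{65597}$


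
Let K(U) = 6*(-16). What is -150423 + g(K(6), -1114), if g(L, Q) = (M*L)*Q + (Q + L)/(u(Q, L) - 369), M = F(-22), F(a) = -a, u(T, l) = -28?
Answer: 874332175/397 ≈ 2.2023e+6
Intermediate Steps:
M = 22 (M = -1*(-22) = 22)
K(U) = -96
g(L, Q) = -L/397 - Q/397 + 22*L*Q (g(L, Q) = (22*L)*Q + (Q + L)/(-28 - 369) = 22*L*Q + (L + Q)/(-397) = 22*L*Q + (L + Q)*(-1/397) = 22*L*Q + (-L/397 - Q/397) = -L/397 - Q/397 + 22*L*Q)
-150423 + g(K(6), -1114) = -150423 + (-1/397*(-96) - 1/397*(-1114) + 22*(-96)*(-1114)) = -150423 + (96/397 + 1114/397 + 2352768) = -150423 + 934050106/397 = 874332175/397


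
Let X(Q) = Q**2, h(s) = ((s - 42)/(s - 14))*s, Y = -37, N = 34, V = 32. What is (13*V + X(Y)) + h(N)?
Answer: 8857/5 ≈ 1771.4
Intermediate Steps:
h(s) = s*(-42 + s)/(-14 + s) (h(s) = ((-42 + s)/(-14 + s))*s = s*(-42 + s)/(-14 + s))
(13*V + X(Y)) + h(N) = (13*32 + (-37)**2) + 34*(-42 + 34)/(-14 + 34) = (416 + 1369) + 34*(-8)/20 = 1785 + 34*(1/20)*(-8) = 1785 - 68/5 = 8857/5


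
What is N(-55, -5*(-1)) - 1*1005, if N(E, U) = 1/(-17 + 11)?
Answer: -6031/6 ≈ -1005.2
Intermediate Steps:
N(E, U) = -1/6 (N(E, U) = 1/(-6) = -1/6)
N(-55, -5*(-1)) - 1*1005 = -1/6 - 1*1005 = -1/6 - 1005 = -6031/6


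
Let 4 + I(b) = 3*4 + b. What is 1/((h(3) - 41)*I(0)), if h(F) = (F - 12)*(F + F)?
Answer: -1/760 ≈ -0.0013158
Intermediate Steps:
h(F) = 2*F*(-12 + F) (h(F) = (-12 + F)*(2*F) = 2*F*(-12 + F))
I(b) = 8 + b (I(b) = -4 + (3*4 + b) = -4 + (12 + b) = 8 + b)
1/((h(3) - 41)*I(0)) = 1/((2*3*(-12 + 3) - 41)*(8 + 0)) = 1/((2*3*(-9) - 41)*8) = 1/((-54 - 41)*8) = 1/(-95*8) = 1/(-760) = -1/760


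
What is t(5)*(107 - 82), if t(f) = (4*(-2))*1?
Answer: -200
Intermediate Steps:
t(f) = -8 (t(f) = -8*1 = -8)
t(5)*(107 - 82) = -8*(107 - 82) = -8*25 = -200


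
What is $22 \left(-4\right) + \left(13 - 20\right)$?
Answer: $-95$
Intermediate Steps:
$22 \left(-4\right) + \left(13 - 20\right) = -88 + \left(13 - 20\right) = -88 - 7 = -95$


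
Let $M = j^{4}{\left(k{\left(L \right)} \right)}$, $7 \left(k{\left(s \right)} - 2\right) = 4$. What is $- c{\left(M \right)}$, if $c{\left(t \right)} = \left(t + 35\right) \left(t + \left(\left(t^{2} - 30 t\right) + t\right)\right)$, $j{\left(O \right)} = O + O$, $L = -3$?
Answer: $- \frac{4776306733579742208}{13841287201} \approx -3.4508 \cdot 10^{8}$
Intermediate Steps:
$k{\left(s \right)} = \frac{18}{7}$ ($k{\left(s \right)} = 2 + \frac{1}{7} \cdot 4 = 2 + \frac{4}{7} = \frac{18}{7}$)
$j{\left(O \right)} = 2 O$
$M = \frac{1679616}{2401}$ ($M = \left(2 \cdot \frac{18}{7}\right)^{4} = \left(\frac{36}{7}\right)^{4} = \frac{1679616}{2401} \approx 699.55$)
$c{\left(t \right)} = \left(35 + t\right) \left(t^{2} - 28 t\right)$ ($c{\left(t \right)} = \left(35 + t\right) \left(t + \left(t^{2} - 29 t\right)\right) = \left(35 + t\right) \left(t^{2} - 28 t\right)$)
$- c{\left(M \right)} = - \frac{1679616 \left(-980 + \left(\frac{1679616}{2401}\right)^{2} + 7 \cdot \frac{1679616}{2401}\right)}{2401} = - \frac{1679616 \left(-980 + \frac{2821109907456}{5764801} + \frac{1679616}{343}\right)}{2401} = - \frac{1679616 \cdot 2843689708588}{2401 \cdot 5764801} = \left(-1\right) \frac{4776306733579742208}{13841287201} = - \frac{4776306733579742208}{13841287201}$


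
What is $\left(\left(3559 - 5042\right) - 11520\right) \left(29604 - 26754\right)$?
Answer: $-37058550$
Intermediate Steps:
$\left(\left(3559 - 5042\right) - 11520\right) \left(29604 - 26754\right) = \left(\left(3559 - 5042\right) - 11520\right) 2850 = \left(-1483 - 11520\right) 2850 = \left(-13003\right) 2850 = -37058550$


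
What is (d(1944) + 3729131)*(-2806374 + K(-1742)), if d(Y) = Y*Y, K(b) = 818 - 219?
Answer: -21066507841925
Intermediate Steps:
K(b) = 599
d(Y) = Y²
(d(1944) + 3729131)*(-2806374 + K(-1742)) = (1944² + 3729131)*(-2806374 + 599) = (3779136 + 3729131)*(-2805775) = 7508267*(-2805775) = -21066507841925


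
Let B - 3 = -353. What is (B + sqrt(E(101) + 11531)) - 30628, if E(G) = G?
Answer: -30978 + 4*sqrt(727) ≈ -30870.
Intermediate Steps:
B = -350 (B = 3 - 353 = -350)
(B + sqrt(E(101) + 11531)) - 30628 = (-350 + sqrt(101 + 11531)) - 30628 = (-350 + sqrt(11632)) - 30628 = (-350 + 4*sqrt(727)) - 30628 = -30978 + 4*sqrt(727)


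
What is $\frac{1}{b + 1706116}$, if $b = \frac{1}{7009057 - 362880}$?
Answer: $\frac{6646177}{11339148918533} \approx 5.8613 \cdot 10^{-7}$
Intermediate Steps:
$b = \frac{1}{6646177} \approx 1.5046 \cdot 10^{-7}$
$\frac{1}{b + 1706116} = \frac{1}{\frac{1}{6646177} + 1706116} = \frac{1}{\frac{11339148918533}{6646177}} = \frac{6646177}{11339148918533}$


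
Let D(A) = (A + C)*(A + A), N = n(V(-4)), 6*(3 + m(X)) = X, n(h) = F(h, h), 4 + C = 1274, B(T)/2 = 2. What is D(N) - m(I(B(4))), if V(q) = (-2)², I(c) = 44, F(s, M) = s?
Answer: 30563/3 ≈ 10188.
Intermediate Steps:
B(T) = 4 (B(T) = 2*2 = 4)
C = 1270 (C = -4 + 1274 = 1270)
V(q) = 4
n(h) = h
m(X) = -3 + X/6
N = 4
D(A) = 2*A*(1270 + A) (D(A) = (A + 1270)*(A + A) = (1270 + A)*(2*A) = 2*A*(1270 + A))
D(N) - m(I(B(4))) = 2*4*(1270 + 4) - (-3 + (⅙)*44) = 2*4*1274 - (-3 + 22/3) = 10192 - 1*13/3 = 10192 - 13/3 = 30563/3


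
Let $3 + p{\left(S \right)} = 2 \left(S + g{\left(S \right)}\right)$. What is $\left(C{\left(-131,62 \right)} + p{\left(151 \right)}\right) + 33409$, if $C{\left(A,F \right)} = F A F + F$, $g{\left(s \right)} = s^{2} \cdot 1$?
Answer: $-424192$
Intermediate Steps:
$g{\left(s \right)} = s^{2}$
$C{\left(A,F \right)} = F + A F^{2}$ ($C{\left(A,F \right)} = A F F + F = A F^{2} + F = F + A F^{2}$)
$p{\left(S \right)} = -3 + 2 S + 2 S^{2}$ ($p{\left(S \right)} = -3 + 2 \left(S + S^{2}\right) = -3 + \left(2 S + 2 S^{2}\right) = -3 + 2 S + 2 S^{2}$)
$\left(C{\left(-131,62 \right)} + p{\left(151 \right)}\right) + 33409 = \left(62 \left(1 - 8122\right) + \left(-3 + 2 \cdot 151 + 2 \cdot 151^{2}\right)\right) + 33409 = \left(62 \left(1 - 8122\right) + \left(-3 + 302 + 2 \cdot 22801\right)\right) + 33409 = \left(62 \left(-8121\right) + \left(-3 + 302 + 45602\right)\right) + 33409 = \left(-503502 + 45901\right) + 33409 = -457601 + 33409 = -424192$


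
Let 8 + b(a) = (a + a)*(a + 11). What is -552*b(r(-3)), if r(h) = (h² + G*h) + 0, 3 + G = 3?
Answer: -194304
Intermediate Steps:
G = 0 (G = -3 + 3 = 0)
r(h) = h² (r(h) = (h² + 0*h) + 0 = (h² + 0) + 0 = h² + 0 = h²)
b(a) = -8 + 2*a*(11 + a) (b(a) = -8 + (a + a)*(a + 11) = -8 + (2*a)*(11 + a) = -8 + 2*a*(11 + a))
-552*b(r(-3)) = -552*(-8 + 2*((-3)²)² + 22*(-3)²) = -552*(-8 + 2*9² + 22*9) = -552*(-8 + 2*81 + 198) = -552*(-8 + 162 + 198) = -552*352 = -194304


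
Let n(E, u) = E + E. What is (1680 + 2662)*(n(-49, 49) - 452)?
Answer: -2388100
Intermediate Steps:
n(E, u) = 2*E
(1680 + 2662)*(n(-49, 49) - 452) = (1680 + 2662)*(2*(-49) - 452) = 4342*(-98 - 452) = 4342*(-550) = -2388100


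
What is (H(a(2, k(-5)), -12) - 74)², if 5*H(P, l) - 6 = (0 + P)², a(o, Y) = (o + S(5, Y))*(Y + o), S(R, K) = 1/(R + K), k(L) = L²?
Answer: 70225530001/250000 ≈ 2.8090e+5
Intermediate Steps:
S(R, K) = 1/(K + R)
a(o, Y) = (Y + o)*(o + 1/(5 + Y)) (a(o, Y) = (o + 1/(Y + 5))*(Y + o) = (o + 1/(5 + Y))*(Y + o) = (Y + o)*(o + 1/(5 + Y)))
H(P, l) = 6/5 + P²/5 (H(P, l) = 6/5 + (0 + P)²/5 = 6/5 + P²/5)
(H(a(2, k(-5)), -12) - 74)² = ((6/5 + (((-5)² + 2 + 2*(5 + (-5)²)*((-5)² + 2))/(5 + (-5)²))²/5) - 74)² = ((6/5 + ((25 + 2 + 2*(5 + 25)*(25 + 2))/(5 + 25))²/5) - 74)² = ((6/5 + ((25 + 2 + 2*30*27)/30)²/5) - 74)² = ((6/5 + ((25 + 2 + 1620)/30)²/5) - 74)² = ((6/5 + ((1/30)*1647)²/5) - 74)² = ((6/5 + (549/10)²/5) - 74)² = ((6/5 + (⅕)*(301401/100)) - 74)² = ((6/5 + 301401/500) - 74)² = (302001/500 - 74)² = (265001/500)² = 70225530001/250000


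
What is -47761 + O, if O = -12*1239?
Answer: -62629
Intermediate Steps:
O = -14868
-47761 + O = -47761 - 14868 = -62629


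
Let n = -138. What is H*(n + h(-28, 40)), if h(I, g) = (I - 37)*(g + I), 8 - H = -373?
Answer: -349758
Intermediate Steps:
H = 381 (H = 8 - 1*(-373) = 8 + 373 = 381)
h(I, g) = (-37 + I)*(I + g)
H*(n + h(-28, 40)) = 381*(-138 + ((-28)**2 - 37*(-28) - 37*40 - 28*40)) = 381*(-138 + (784 + 1036 - 1480 - 1120)) = 381*(-138 - 780) = 381*(-918) = -349758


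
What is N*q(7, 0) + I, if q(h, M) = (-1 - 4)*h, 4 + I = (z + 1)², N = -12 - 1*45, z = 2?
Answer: 2000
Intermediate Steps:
N = -57 (N = -12 - 45 = -57)
I = 5 (I = -4 + (2 + 1)² = -4 + 3² = -4 + 9 = 5)
q(h, M) = -5*h
N*q(7, 0) + I = -(-285)*7 + 5 = -57*(-35) + 5 = 1995 + 5 = 2000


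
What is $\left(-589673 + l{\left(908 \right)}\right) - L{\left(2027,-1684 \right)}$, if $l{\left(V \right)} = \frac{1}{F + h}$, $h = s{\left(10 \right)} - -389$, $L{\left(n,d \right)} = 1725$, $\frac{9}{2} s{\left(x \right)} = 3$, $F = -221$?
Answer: $- \frac{299247385}{506} \approx -5.914 \cdot 10^{5}$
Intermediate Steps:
$s{\left(x \right)} = \frac{2}{3}$ ($s{\left(x \right)} = \frac{2}{9} \cdot 3 = \frac{2}{3}$)
$h = \frac{1169}{3}$ ($h = \frac{2}{3} - -389 = \frac{2}{3} + 389 = \frac{1169}{3} \approx 389.67$)
$l{\left(V \right)} = \frac{3}{506}$ ($l{\left(V \right)} = \frac{1}{-221 + \frac{1169}{3}} = \frac{1}{\frac{506}{3}} = \frac{3}{506}$)
$\left(-589673 + l{\left(908 \right)}\right) - L{\left(2027,-1684 \right)} = \left(-589673 + \frac{3}{506}\right) - 1725 = - \frac{298374535}{506} - 1725 = - \frac{299247385}{506}$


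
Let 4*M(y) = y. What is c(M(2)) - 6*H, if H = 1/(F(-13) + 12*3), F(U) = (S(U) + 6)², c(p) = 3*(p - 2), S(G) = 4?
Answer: -309/68 ≈ -4.5441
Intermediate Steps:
M(y) = y/4
c(p) = -6 + 3*p (c(p) = 3*(-2 + p) = -6 + 3*p)
F(U) = 100 (F(U) = (4 + 6)² = 10² = 100)
H = 1/136 (H = 1/(100 + 12*3) = 1/(100 + 36) = 1/136 ≈ 0.0073529)
c(M(2)) - 6*H = (-6 + 3*((¼)*2)) - 6*1/136 = (-6 + 3*(½)) - 3/68 = (-6 + 3/2) - 3/68 = -9/2 - 3/68 = -309/68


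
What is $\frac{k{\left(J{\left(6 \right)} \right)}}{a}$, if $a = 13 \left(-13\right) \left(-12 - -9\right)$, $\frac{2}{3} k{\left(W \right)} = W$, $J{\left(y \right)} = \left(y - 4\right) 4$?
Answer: $\frac{4}{169} \approx 0.023669$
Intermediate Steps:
$J{\left(y \right)} = -16 + 4 y$ ($J{\left(y \right)} = \left(-4 + y\right) 4 = -16 + 4 y$)
$k{\left(W \right)} = \frac{3 W}{2}$
$a = 507$ ($a = - 169 \left(-12 + 9\right) = \left(-169\right) \left(-3\right) = 507$)
$\frac{k{\left(J{\left(6 \right)} \right)}}{a} = \frac{\frac{3}{2} \left(-16 + 4 \cdot 6\right)}{507} = \frac{3 \left(-16 + 24\right)}{2} \cdot \frac{1}{507} = \frac{3}{2} \cdot 8 \cdot \frac{1}{507} = 12 \cdot \frac{1}{507} = \frac{4}{169}$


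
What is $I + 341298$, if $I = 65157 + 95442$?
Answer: $501897$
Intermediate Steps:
$I = 160599$
$I + 341298 = 160599 + 341298 = 501897$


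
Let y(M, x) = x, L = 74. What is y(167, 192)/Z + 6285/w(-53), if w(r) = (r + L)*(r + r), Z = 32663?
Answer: -68286521/24235946 ≈ -2.8176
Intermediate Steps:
w(r) = 2*r*(74 + r) (w(r) = (r + 74)*(r + r) = (74 + r)*(2*r) = 2*r*(74 + r))
y(167, 192)/Z + 6285/w(-53) = 192/32663 + 6285/((2*(-53)*(74 - 53))) = 192*(1/32663) + 6285/((2*(-53)*21)) = 192/32663 + 6285/(-2226) = 192/32663 + 6285*(-1/2226) = 192/32663 - 2095/742 = -68286521/24235946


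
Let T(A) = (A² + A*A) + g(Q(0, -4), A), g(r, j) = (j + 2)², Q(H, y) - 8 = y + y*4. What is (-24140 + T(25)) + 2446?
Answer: -19715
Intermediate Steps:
Q(H, y) = 8 + 5*y (Q(H, y) = 8 + (y + y*4) = 8 + (y + 4*y) = 8 + 5*y)
g(r, j) = (2 + j)²
T(A) = (2 + A)² + 2*A² (T(A) = (A² + A*A) + (2 + A)² = (A² + A²) + (2 + A)² = 2*A² + (2 + A)² = (2 + A)² + 2*A²)
(-24140 + T(25)) + 2446 = (-24140 + ((2 + 25)² + 2*25²)) + 2446 = (-24140 + (27² + 2*625)) + 2446 = (-24140 + (729 + 1250)) + 2446 = (-24140 + 1979) + 2446 = -22161 + 2446 = -19715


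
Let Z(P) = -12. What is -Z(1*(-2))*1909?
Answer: 22908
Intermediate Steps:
-Z(1*(-2))*1909 = -(-12)*1909 = -1*(-22908) = 22908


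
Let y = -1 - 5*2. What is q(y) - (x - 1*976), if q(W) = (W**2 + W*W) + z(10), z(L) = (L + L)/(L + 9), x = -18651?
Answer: 377531/19 ≈ 19870.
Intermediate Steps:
z(L) = 2*L/(9 + L) (z(L) = (2*L)/(9 + L) = 2*L/(9 + L))
y = -11 (y = -1 - 10 = -11)
q(W) = 20/19 + 2*W**2 (q(W) = (W**2 + W*W) + 2*10/(9 + 10) = (W**2 + W**2) + 2*10/19 = 2*W**2 + 2*10*(1/19) = 2*W**2 + 20/19 = 20/19 + 2*W**2)
q(y) - (x - 1*976) = (20/19 + 2*(-11)**2) - (-18651 - 1*976) = (20/19 + 2*121) - (-18651 - 976) = (20/19 + 242) - 1*(-19627) = 4618/19 + 19627 = 377531/19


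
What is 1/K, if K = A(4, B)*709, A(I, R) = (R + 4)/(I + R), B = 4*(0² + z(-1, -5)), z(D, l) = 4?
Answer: 1/709 ≈ 0.0014104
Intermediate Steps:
B = 16 (B = 4*(0² + 4) = 4*(0 + 4) = 4*4 = 16)
A(I, R) = (4 + R)/(I + R)
K = 709 (K = ((4 + 16)/(4 + 16))*709 = (20/20)*709 = ((1/20)*20)*709 = 1*709 = 709)
1/K = 1/709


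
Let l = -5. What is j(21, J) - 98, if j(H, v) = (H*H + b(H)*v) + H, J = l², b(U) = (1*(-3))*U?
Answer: -1211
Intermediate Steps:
b(U) = -3*U
J = 25 (J = (-5)² = 25)
j(H, v) = H + H² - 3*H*v (j(H, v) = (H*H + (-3*H)*v) + H = (H² - 3*H*v) + H = H + H² - 3*H*v)
j(21, J) - 98 = 21*(1 + 21 - 3*25) - 98 = 21*(1 + 21 - 75) - 98 = 21*(-53) - 98 = -1113 - 98 = -1211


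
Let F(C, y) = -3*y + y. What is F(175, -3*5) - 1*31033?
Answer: -31003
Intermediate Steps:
F(C, y) = -2*y
F(175, -3*5) - 1*31033 = -(-6)*5 - 1*31033 = -2*(-15) - 31033 = 30 - 31033 = -31003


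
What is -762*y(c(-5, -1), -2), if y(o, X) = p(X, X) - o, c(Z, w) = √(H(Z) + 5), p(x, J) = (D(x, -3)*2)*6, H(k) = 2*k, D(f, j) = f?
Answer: 18288 + 762*I*√5 ≈ 18288.0 + 1703.9*I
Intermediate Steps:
p(x, J) = 12*x (p(x, J) = (x*2)*6 = (2*x)*6 = 12*x)
c(Z, w) = √(5 + 2*Z) (c(Z, w) = √(2*Z + 5) = √(5 + 2*Z))
y(o, X) = -o + 12*X (y(o, X) = 12*X - o = -o + 12*X)
-762*y(c(-5, -1), -2) = -762*(-√(5 + 2*(-5)) + 12*(-2)) = -762*(-√(5 - 10) - 24) = -762*(-√(-5) - 24) = -762*(-I*√5 - 24) = -762*(-24 - I*√5) = 18288 + 762*I*√5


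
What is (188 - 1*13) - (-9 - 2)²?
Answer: 54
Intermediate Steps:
(188 - 1*13) - (-9 - 2)² = (188 - 13) - 1*(-11)² = 175 - 1*121 = 175 - 121 = 54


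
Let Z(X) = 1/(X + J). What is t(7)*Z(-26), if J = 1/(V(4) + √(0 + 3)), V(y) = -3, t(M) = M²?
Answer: -7791/4213 + 49*√3/4213 ≈ -1.8291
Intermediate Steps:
J = 1/(-3 + √3) (J = 1/(-3 + √(0 + 3)) = 1/(-3 + √3) ≈ -0.78868)
Z(X) = 1/(-½ + X - √3/6) (Z(X) = 1/(X + (-½ - √3/6)) = 1/(-½ + X - √3/6))
t(7)*Z(-26) = 7²*(6/(-3 - √3 + 6*(-26))) = 49*(6/(-3 - √3 - 156)) = 49*(6/(-159 - √3)) = 294/(-159 - √3)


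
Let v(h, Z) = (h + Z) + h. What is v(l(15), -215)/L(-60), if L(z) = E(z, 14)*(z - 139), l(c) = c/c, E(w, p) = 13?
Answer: 213/2587 ≈ 0.082335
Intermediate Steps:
l(c) = 1
v(h, Z) = Z + 2*h (v(h, Z) = (Z + h) + h = Z + 2*h)
L(z) = -1807 + 13*z (L(z) = 13*(z - 139) = 13*(-139 + z) = -1807 + 13*z)
v(l(15), -215)/L(-60) = (-215 + 2*1)/(-1807 + 13*(-60)) = (-215 + 2)/(-1807 - 780) = -213/(-2587) = -213*(-1/2587) = 213/2587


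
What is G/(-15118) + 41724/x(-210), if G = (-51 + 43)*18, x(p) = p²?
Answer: 8849081/9259775 ≈ 0.95565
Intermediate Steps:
G = -144 (G = -8*18 = -144)
G/(-15118) + 41724/x(-210) = -144/(-15118) + 41724/((-210)²) = -144*(-1/15118) + 41724/44100 = 72/7559 + 41724*(1/44100) = 72/7559 + 1159/1225 = 8849081/9259775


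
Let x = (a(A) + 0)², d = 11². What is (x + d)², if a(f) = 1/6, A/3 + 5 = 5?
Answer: 18983449/1296 ≈ 14648.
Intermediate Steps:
d = 121
A = 0 (A = -15 + 3*5 = -15 + 15 = 0)
a(f) = ⅙ (a(f) = 1*(⅙) = ⅙)
x = 1/36 (x = (⅙ + 0)² = (⅙)² = 1/36 ≈ 0.027778)
(x + d)² = (1/36 + 121)² = (4357/36)² = 18983449/1296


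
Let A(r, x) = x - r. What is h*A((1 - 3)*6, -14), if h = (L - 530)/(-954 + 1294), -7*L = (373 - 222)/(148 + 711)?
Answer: 187473/60130 ≈ 3.1178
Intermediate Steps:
L = -151/6013 (L = -(373 - 222)/(7*(148 + 711)) = -151/(7*859) = -1/7*151/859 = -151/6013 ≈ -0.025112)
h = -187473/120260 (h = (-151/6013 - 530)/(-954 + 1294) = -3187041/6013/340 = -3187041/6013*1/340 = -187473/120260 ≈ -1.5589)
h*A((1 - 3)*6, -14) = -187473*(-14 - (1 - 3)*6)/120260 = -187473*(-14 - (-2)*6)/120260 = -187473*(-14 - 1*(-12))/120260 = -187473*(-14 + 12)/120260 = -187473/120260*(-2) = 187473/60130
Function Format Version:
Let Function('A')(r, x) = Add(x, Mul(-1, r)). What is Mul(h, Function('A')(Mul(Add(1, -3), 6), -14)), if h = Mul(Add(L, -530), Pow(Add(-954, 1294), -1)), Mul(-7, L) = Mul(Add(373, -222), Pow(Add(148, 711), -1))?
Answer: Rational(187473, 60130) ≈ 3.1178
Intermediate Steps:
L = Rational(-151, 6013) (L = Mul(Rational(-1, 7), Mul(Add(373, -222), Pow(Add(148, 711), -1))) = Mul(Rational(-1, 7), Mul(151, Pow(859, -1))) = Mul(Rational(-1, 7), Mul(151, Rational(1, 859))) = Mul(Rational(-1, 7), Rational(151, 859)) = Rational(-151, 6013) ≈ -0.025112)
h = Rational(-187473, 120260) (h = Mul(Add(Rational(-151, 6013), -530), Pow(Add(-954, 1294), -1)) = Mul(Rational(-3187041, 6013), Pow(340, -1)) = Mul(Rational(-3187041, 6013), Rational(1, 340)) = Rational(-187473, 120260) ≈ -1.5589)
Mul(h, Function('A')(Mul(Add(1, -3), 6), -14)) = Mul(Rational(-187473, 120260), Add(-14, Mul(-1, Mul(Add(1, -3), 6)))) = Mul(Rational(-187473, 120260), Add(-14, Mul(-1, Mul(-2, 6)))) = Mul(Rational(-187473, 120260), Add(-14, Mul(-1, -12))) = Mul(Rational(-187473, 120260), Add(-14, 12)) = Mul(Rational(-187473, 120260), -2) = Rational(187473, 60130)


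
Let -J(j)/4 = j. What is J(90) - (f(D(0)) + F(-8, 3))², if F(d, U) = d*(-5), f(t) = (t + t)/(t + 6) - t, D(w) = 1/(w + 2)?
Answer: -1306321/676 ≈ -1932.4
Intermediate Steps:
D(w) = 1/(2 + w)
J(j) = -4*j
f(t) = -t + 2*t/(6 + t) (f(t) = (2*t)/(6 + t) - t = 2*t/(6 + t) - t = -t + 2*t/(6 + t))
F(d, U) = -5*d
J(90) - (f(D(0)) + F(-8, 3))² = -4*90 - (-(4 + 1/(2 + 0))/((2 + 0)*(6 + 1/(2 + 0))) - 5*(-8))² = -360 - (-1*(4 + 1/2)/(2*(6 + 1/2)) + 40)² = -360 - (-1*½*(4 + ½)/(6 + ½) + 40)² = -360 - (-1*½*9/2/13/2 + 40)² = -360 - (-1*½*2/13*9/2 + 40)² = -360 - (-9/26 + 40)² = -360 - (1031/26)² = -360 - 1*1062961/676 = -360 - 1062961/676 = -1306321/676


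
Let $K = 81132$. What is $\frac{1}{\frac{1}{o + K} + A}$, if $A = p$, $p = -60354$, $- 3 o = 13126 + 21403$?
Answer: $- \frac{208867}{12605958915} \approx -1.6569 \cdot 10^{-5}$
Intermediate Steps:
$o = - \frac{34529}{3}$ ($o = - \frac{13126 + 21403}{3} = \left(- \frac{1}{3}\right) 34529 = - \frac{34529}{3} \approx -11510.0$)
$A = -60354$
$\frac{1}{\frac{1}{o + K} + A} = \frac{1}{\frac{1}{- \frac{34529}{3} + 81132} - 60354} = \frac{1}{\frac{1}{\frac{208867}{3}} - 60354} = \frac{1}{\frac{3}{208867} - 60354} = \frac{1}{- \frac{12605958915}{208867}} = - \frac{208867}{12605958915}$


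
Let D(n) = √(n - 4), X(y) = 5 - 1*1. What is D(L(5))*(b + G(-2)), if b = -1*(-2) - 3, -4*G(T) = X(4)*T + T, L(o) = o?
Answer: 3/2 ≈ 1.5000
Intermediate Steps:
X(y) = 4 (X(y) = 5 - 1 = 4)
D(n) = √(-4 + n)
G(T) = -5*T/4 (G(T) = -(4*T + T)/4 = -5*T/4)
b = -1 (b = 2 - 3 = -1)
D(L(5))*(b + G(-2)) = √(-4 + 5)*(-1 - 5/4*(-2)) = √1*(-1 + 5/2) = 1*(3/2) = 3/2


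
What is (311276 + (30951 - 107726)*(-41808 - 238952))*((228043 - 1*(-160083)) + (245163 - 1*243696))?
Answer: 8397934353907668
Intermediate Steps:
(311276 + (30951 - 107726)*(-41808 - 238952))*((228043 - 1*(-160083)) + (245163 - 1*243696)) = (311276 - 76775*(-280760))*((228043 + 160083) + (245163 - 243696)) = (311276 + 21555349000)*(388126 + 1467) = 21555660276*389593 = 8397934353907668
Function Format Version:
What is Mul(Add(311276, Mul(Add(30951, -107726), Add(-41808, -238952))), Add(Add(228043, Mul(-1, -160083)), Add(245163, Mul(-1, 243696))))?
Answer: 8397934353907668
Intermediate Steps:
Mul(Add(311276, Mul(Add(30951, -107726), Add(-41808, -238952))), Add(Add(228043, Mul(-1, -160083)), Add(245163, Mul(-1, 243696)))) = Mul(Add(311276, Mul(-76775, -280760)), Add(Add(228043, 160083), Add(245163, -243696))) = Mul(Add(311276, 21555349000), Add(388126, 1467)) = Mul(21555660276, 389593) = 8397934353907668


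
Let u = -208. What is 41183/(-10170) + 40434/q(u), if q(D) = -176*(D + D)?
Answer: -651010187/186151680 ≈ -3.4972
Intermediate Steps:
q(D) = -352*D
41183/(-10170) + 40434/q(u) = 41183/(-10170) + 40434/((-352*(-208))) = 41183*(-1/10170) + 40434/73216 = -41183/10170 + 40434*(1/73216) = -41183/10170 + 20217/36608 = -651010187/186151680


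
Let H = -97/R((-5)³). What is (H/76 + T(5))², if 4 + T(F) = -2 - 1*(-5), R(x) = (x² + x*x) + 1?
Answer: 5641446779929/5640986005776 ≈ 1.0001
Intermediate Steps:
R(x) = 1 + 2*x² (R(x) = (x² + x²) + 1 = 2*x² + 1 = 1 + 2*x²)
T(F) = -1 (T(F) = -4 + (-2 - 1*(-5)) = -4 + (-2 + 5) = -4 + 3 = -1)
H = -97/31251 (H = -97/(1 + 2*((-5)³)²) = -97/(1 + 2*(-125)²) = -97/(1 + 2*15625) = -97/(1 + 31250) = -97/31251 ≈ -0.0031039)
(H/76 + T(5))² = (-97/31251/76 - 1)² = (-97/31251*1/76 - 1)² = (-97/2375076 - 1)² = (-2375173/2375076)² = 5641446779929/5640986005776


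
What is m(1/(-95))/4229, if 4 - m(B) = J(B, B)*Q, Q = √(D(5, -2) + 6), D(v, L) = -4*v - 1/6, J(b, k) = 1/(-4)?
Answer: 4/4229 + I*√510/101496 ≈ 0.00094585 + 0.0002225*I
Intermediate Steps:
J(b, k) = -¼
D(v, L) = -⅙ - 4*v (D(v, L) = -4*v - 1*⅙ = -4*v - ⅙ = -⅙ - 4*v)
Q = I*√510/6 (Q = √((-⅙ - 4*5) + 6) = √((-⅙ - 20) + 6) = √(-121/6 + 6) = √(-85/6) = I*√510/6 ≈ 3.7639*I)
m(B) = 4 + I*√510/24 (m(B) = 4 - (-1)*I*√510/6/4 = 4 - (-1)*I*√510/24 = 4 + I*√510/24)
m(1/(-95))/4229 = (4 + I*√510/24)/4229 = (4 + I*√510/24)*(1/4229) = 4/4229 + I*√510/101496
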